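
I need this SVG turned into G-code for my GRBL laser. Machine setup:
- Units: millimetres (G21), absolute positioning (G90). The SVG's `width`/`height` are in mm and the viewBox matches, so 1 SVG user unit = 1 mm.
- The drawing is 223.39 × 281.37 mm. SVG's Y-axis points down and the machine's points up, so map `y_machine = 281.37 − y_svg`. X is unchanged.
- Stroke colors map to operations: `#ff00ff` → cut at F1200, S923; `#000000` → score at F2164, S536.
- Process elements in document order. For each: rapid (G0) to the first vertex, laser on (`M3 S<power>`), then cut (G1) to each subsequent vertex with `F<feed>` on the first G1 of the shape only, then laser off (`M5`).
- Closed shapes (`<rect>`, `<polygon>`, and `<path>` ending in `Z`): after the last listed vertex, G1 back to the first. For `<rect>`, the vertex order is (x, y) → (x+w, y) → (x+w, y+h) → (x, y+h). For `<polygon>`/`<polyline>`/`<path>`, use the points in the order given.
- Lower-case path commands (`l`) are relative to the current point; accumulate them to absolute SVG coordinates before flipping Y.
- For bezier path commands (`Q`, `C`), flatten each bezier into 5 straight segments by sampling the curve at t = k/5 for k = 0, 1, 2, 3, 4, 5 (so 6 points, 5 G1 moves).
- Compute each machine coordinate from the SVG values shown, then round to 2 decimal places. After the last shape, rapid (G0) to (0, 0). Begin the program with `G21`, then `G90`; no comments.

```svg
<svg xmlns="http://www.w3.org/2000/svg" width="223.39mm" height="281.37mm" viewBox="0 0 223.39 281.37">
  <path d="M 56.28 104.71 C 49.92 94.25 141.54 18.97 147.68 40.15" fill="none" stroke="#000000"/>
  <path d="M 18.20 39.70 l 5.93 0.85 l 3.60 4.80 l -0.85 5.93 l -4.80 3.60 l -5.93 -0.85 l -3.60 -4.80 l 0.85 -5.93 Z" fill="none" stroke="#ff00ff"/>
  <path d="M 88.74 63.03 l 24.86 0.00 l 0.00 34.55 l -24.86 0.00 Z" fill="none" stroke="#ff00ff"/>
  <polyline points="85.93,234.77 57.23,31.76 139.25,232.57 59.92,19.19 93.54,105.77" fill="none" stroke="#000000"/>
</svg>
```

viewBox `0 0 223.39 281.37` with mm width/height → 1 unit = 1 mm. Flip: y_m = 281.37 − y_svg.

**Shape 1** — `<path>` cubic bezier, stroke `#000000` → score (S536, F2164). Control points (SVG): P0=(56.28,104.71), P1=(49.92,94.25), P2=(141.54,18.97), P3=(147.68,40.15); sampled at t=k/5. Machine vertices: (56.28,176.66) → (62.75,189.42) → (83.94,210.00) → (111.02,230.66) → (135.21,243.64) → (147.68,241.22). Open path.

**Shape 2** — `<path>` regular polygon, stroke `#ff00ff` → cut (S923, F1200). Machine vertices: (18.20,241.67) → (24.13,240.82) → (27.73,236.02) → (26.88,230.09) → (22.08,226.49) → (16.15,227.34) → (12.55,232.14) → (13.40,238.07) → (18.20,241.67). Closed: final G1 returns to the first vertex.

**Shape 3** — `<path>` rectangle, stroke `#ff00ff` → cut (S923, F1200). Machine vertices: (88.74,218.34) → (113.60,218.34) → (113.60,183.79) → (88.74,183.79) → (88.74,218.34). Closed: final G1 returns to the first vertex.

**Shape 4** — `<polyline>` open polyline, stroke `#000000` → score (S536, F2164). Machine vertices: (85.93,46.60) → (57.23,249.61) → (139.25,48.80) → (59.92,262.18) → (93.54,175.60). Open path.

G21
G90
G0 X56.28 Y176.66
M3 S536
G1 X62.75 Y189.42 F2164
G1 X83.94 Y210.00
G1 X111.02 Y230.66
G1 X135.21 Y243.64
G1 X147.68 Y241.22
M5
G0 X18.20 Y241.67
M3 S923
G1 X24.13 Y240.82 F1200
G1 X27.73 Y236.02
G1 X26.88 Y230.09
G1 X22.08 Y226.49
G1 X16.15 Y227.34
G1 X12.55 Y232.14
G1 X13.40 Y238.07
G1 X18.20 Y241.67
M5
G0 X88.74 Y218.34
M3 S923
G1 X113.60 Y218.34 F1200
G1 X113.60 Y183.79
G1 X88.74 Y183.79
G1 X88.74 Y218.34
M5
G0 X85.93 Y46.60
M3 S536
G1 X57.23 Y249.61 F2164
G1 X139.25 Y48.80
G1 X59.92 Y262.18
G1 X93.54 Y175.60
M5
G0 X0.00 Y0.00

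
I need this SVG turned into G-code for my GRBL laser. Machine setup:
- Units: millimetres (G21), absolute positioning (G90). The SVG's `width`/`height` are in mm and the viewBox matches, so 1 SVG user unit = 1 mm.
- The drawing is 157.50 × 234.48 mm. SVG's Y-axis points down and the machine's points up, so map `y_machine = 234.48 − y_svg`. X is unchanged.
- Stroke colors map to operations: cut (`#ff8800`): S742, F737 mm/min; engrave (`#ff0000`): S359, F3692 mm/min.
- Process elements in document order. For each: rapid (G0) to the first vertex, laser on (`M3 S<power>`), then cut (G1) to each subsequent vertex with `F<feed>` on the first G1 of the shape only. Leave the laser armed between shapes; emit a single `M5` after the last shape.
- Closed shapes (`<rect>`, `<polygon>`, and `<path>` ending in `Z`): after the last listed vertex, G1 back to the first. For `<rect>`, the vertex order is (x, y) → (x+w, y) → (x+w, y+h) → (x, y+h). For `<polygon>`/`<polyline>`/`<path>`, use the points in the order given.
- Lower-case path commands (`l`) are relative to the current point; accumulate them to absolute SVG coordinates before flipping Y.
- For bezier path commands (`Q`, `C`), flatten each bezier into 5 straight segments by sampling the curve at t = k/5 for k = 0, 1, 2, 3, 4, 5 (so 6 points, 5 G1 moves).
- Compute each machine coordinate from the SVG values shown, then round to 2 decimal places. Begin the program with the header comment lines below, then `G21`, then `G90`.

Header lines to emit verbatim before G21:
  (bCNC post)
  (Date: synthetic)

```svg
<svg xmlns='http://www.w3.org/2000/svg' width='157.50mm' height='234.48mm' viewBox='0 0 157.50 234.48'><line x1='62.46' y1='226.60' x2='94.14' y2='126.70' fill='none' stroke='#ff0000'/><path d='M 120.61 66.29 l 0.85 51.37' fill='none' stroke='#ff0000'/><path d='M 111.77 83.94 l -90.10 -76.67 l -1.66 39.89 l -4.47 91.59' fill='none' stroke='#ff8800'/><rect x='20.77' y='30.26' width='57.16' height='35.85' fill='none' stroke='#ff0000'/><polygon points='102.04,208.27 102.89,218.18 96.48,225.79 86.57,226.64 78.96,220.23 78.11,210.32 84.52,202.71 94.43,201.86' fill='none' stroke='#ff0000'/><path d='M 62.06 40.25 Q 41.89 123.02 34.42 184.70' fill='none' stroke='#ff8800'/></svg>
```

(bCNC post)
(Date: synthetic)
G21
G90
G0 X62.46 Y7.88
M3 S359
G1 X94.14 Y107.78 F3692
G0 X120.61 Y168.19
M3 S359
G1 X121.46 Y116.82 F3692
G0 X111.77 Y150.54
M3 S742
G1 X21.67 Y227.21 F737
G1 X20.01 Y187.32
G1 X15.54 Y95.73
G0 X20.77 Y204.22
M3 S359
G1 X77.93 Y204.22 F3692
G1 X77.93 Y168.37
G1 X20.77 Y168.37
G1 X20.77 Y204.22
G0 X102.04 Y26.21
M3 S359
G1 X102.89 Y16.30 F3692
G1 X96.48 Y8.69
G1 X86.57 Y7.84
G1 X78.96 Y14.25
G1 X78.11 Y24.16
G1 X84.52 Y31.77
G1 X94.43 Y32.62
G1 X102.04 Y26.21
G0 X62.06 Y194.23
M3 S742
G1 X54.50 Y161.97 F737
G1 X47.96 Y131.39
G1 X42.43 Y102.50
G1 X37.92 Y75.30
G1 X34.42 Y49.78
M5

1 u = 1 mm; y_m = 234.48 − y.

[1] `<line>` line segment, #ff0000→engrave S359 F3692: (62.46,7.88) → (94.14,107.78)

[2] `<path>` line segment, #ff0000→engrave S359 F3692: (120.61,168.19) → (121.46,116.82)

[3] `<path>` open polyline, #ff8800→cut S742 F737: (111.77,150.54) → (21.67,227.21) → (20.01,187.32) → (15.54,95.73)

[4] `<rect>` rectangle, #ff0000→engrave S359 F3692: (20.77,204.22) → (77.93,204.22) → (77.93,168.37) → (20.77,168.37) → (20.77,204.22) (closed)

[5] `<polygon>` regular polygon, #ff0000→engrave S359 F3692: (102.04,26.21) → (102.89,16.30) → (96.48,8.69) → (86.57,7.84) → (78.96,14.25) → (78.11,24.16) → (84.52,31.77) → (94.43,32.62) → (102.04,26.21) (closed)

[6] `<path>` quadratic bezier, #ff8800→cut S742 F737: (62.06,194.23) → (54.50,161.97) → (47.96,131.39) → (42.43,102.50) → (37.92,75.30) → (34.42,49.78)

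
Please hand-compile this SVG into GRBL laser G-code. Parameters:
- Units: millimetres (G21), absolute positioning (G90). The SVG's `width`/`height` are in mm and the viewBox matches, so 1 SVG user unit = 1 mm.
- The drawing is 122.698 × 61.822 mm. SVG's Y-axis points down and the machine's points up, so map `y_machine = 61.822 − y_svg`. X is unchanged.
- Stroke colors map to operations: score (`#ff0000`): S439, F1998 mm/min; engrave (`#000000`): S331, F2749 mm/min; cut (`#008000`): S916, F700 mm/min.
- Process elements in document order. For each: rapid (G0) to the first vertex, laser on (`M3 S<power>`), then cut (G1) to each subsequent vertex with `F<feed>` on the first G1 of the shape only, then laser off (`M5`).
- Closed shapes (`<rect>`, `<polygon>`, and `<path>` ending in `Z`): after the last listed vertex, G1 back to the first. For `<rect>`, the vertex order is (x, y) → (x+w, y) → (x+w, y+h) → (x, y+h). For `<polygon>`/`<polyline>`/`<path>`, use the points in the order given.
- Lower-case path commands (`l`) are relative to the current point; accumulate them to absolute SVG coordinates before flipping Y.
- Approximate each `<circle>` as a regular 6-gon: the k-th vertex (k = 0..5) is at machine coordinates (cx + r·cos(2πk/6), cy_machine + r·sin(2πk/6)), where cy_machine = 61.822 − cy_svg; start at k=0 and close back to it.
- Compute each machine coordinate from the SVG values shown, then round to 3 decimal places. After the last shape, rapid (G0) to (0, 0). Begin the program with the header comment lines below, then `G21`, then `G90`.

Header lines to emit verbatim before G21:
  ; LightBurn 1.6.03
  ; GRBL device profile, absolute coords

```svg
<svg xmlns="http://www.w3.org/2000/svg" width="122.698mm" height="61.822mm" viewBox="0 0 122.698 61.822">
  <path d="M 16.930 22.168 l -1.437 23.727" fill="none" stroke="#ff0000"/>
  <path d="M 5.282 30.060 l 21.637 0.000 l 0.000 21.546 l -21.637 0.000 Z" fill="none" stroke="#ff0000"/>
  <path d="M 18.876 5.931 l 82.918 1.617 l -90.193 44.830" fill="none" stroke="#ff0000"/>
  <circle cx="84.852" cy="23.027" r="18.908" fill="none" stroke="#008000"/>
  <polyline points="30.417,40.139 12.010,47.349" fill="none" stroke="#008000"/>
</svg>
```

Since the viewBox matches the mm dimensions, user units are millimetres directly. The only transform is the Y-flip y_m = 61.822 − y_svg.

Shape 1 is a line segment drawn with `<path>`. Its stroke #ff0000 means score at S439, F1998. After flipping Y the toolpath is (16.930,39.654) → (15.493,15.927).

Shape 2 is a rectangle drawn with `<path>`. Its stroke #ff0000 means score at S439, F1998. After flipping Y the toolpath is (5.282,31.762) → (26.919,31.762) → (26.919,10.216) → (5.282,10.216) → (5.282,31.762), returning to the start.

Shape 3 is a open polyline drawn with `<path>`. Its stroke #ff0000 means score at S439, F1998. After flipping Y the toolpath is (18.876,55.891) → (101.794,54.274) → (11.601,9.444).

Shape 4 is a circle drawn with `<circle>`. Its stroke #008000 means cut at S916, F700. After flipping Y the toolpath is (103.760,38.795) → (94.306,55.170) → (75.398,55.170) → (65.944,38.795) → (75.398,22.420) → (94.306,22.420) → (103.760,38.795), returning to the start.

Shape 5 is a line segment drawn with `<polyline>`. Its stroke #008000 means cut at S916, F700. After flipping Y the toolpath is (30.417,21.683) → (12.010,14.473).

; LightBurn 1.6.03
; GRBL device profile, absolute coords
G21
G90
G0 X16.930 Y39.654
M3 S439
G1 X15.493 Y15.927 F1998
M5
G0 X5.282 Y31.762
M3 S439
G1 X26.919 Y31.762 F1998
G1 X26.919 Y10.216
G1 X5.282 Y10.216
G1 X5.282 Y31.762
M5
G0 X18.876 Y55.891
M3 S439
G1 X101.794 Y54.274 F1998
G1 X11.601 Y9.444
M5
G0 X103.760 Y38.795
M3 S916
G1 X94.306 Y55.170 F700
G1 X75.398 Y55.170
G1 X65.944 Y38.795
G1 X75.398 Y22.420
G1 X94.306 Y22.420
G1 X103.760 Y38.795
M5
G0 X30.417 Y21.683
M3 S916
G1 X12.010 Y14.473 F700
M5
G0 X0.000 Y0.000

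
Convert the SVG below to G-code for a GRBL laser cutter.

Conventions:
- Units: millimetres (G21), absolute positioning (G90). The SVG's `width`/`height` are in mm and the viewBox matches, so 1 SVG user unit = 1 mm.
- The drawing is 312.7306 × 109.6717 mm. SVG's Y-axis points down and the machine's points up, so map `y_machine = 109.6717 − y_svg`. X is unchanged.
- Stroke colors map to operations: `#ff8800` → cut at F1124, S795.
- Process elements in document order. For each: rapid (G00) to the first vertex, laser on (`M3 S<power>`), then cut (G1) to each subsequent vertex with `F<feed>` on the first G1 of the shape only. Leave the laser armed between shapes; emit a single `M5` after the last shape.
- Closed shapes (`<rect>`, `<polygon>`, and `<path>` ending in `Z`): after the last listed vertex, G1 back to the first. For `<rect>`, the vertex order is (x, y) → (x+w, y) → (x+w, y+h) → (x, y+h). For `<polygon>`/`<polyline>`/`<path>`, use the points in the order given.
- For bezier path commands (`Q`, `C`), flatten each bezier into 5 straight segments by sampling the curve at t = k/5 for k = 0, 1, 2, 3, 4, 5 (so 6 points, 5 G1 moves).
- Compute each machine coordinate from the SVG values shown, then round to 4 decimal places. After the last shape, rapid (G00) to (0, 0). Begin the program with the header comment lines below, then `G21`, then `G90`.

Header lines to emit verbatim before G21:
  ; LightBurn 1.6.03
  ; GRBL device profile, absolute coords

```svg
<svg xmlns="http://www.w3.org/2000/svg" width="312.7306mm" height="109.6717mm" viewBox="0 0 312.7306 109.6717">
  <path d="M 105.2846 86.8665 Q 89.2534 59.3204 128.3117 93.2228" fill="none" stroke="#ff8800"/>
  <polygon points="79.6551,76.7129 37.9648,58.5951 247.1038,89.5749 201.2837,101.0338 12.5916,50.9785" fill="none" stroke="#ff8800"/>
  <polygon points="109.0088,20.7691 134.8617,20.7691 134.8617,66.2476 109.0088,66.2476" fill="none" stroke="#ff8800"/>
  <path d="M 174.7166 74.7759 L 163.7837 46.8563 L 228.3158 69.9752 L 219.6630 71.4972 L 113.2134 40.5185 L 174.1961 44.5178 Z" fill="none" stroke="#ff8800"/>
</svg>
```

1 u = 1 mm; y_m = 109.6717 − y.

[1] `<path>` quadratic bezier, #ff8800→cut S795 F1124: (105.2846,22.8052) → (101.0757,31.3657) → (101.2740,35.0103) → (105.8794,33.7391) → (114.8920,27.5519) → (128.3117,16.4489)

[2] `<polygon>` closed polygon, #ff8800→cut S795 F1124: (79.6551,32.9588) → (37.9648,51.0766) → (247.1038,20.0968) → (201.2837,8.6379) → (12.5916,58.6932) → (79.6551,32.9588) (closed)

[3] `<polygon>` rectangle, #ff8800→cut S795 F1124: (109.0088,88.9026) → (134.8617,88.9026) → (134.8617,43.4241) → (109.0088,43.4241) → (109.0088,88.9026) (closed)

[4] `<path>` closed polygon, #ff8800→cut S795 F1124: (174.7166,34.8958) → (163.7837,62.8154) → (228.3158,39.6965) → (219.6630,38.1745) → (113.2134,69.1532) → (174.1961,65.1539) → (174.7166,34.8958) (closed)

; LightBurn 1.6.03
; GRBL device profile, absolute coords
G21
G90
G00 X105.2846 Y22.8052
M3 S795
G1 X101.0757 Y31.3657 F1124
G1 X101.2740 Y35.0103
G1 X105.8794 Y33.7391
G1 X114.8920 Y27.5519
G1 X128.3117 Y16.4489
G00 X79.6551 Y32.9588
M3 S795
G1 X37.9648 Y51.0766 F1124
G1 X247.1038 Y20.0968
G1 X201.2837 Y8.6379
G1 X12.5916 Y58.6932
G1 X79.6551 Y32.9588
G00 X109.0088 Y88.9026
M3 S795
G1 X134.8617 Y88.9026 F1124
G1 X134.8617 Y43.4241
G1 X109.0088 Y43.4241
G1 X109.0088 Y88.9026
G00 X174.7166 Y34.8958
M3 S795
G1 X163.7837 Y62.8154 F1124
G1 X228.3158 Y39.6965
G1 X219.6630 Y38.1745
G1 X113.2134 Y69.1532
G1 X174.1961 Y65.1539
G1 X174.7166 Y34.8958
M5
G00 X0.0000 Y0.0000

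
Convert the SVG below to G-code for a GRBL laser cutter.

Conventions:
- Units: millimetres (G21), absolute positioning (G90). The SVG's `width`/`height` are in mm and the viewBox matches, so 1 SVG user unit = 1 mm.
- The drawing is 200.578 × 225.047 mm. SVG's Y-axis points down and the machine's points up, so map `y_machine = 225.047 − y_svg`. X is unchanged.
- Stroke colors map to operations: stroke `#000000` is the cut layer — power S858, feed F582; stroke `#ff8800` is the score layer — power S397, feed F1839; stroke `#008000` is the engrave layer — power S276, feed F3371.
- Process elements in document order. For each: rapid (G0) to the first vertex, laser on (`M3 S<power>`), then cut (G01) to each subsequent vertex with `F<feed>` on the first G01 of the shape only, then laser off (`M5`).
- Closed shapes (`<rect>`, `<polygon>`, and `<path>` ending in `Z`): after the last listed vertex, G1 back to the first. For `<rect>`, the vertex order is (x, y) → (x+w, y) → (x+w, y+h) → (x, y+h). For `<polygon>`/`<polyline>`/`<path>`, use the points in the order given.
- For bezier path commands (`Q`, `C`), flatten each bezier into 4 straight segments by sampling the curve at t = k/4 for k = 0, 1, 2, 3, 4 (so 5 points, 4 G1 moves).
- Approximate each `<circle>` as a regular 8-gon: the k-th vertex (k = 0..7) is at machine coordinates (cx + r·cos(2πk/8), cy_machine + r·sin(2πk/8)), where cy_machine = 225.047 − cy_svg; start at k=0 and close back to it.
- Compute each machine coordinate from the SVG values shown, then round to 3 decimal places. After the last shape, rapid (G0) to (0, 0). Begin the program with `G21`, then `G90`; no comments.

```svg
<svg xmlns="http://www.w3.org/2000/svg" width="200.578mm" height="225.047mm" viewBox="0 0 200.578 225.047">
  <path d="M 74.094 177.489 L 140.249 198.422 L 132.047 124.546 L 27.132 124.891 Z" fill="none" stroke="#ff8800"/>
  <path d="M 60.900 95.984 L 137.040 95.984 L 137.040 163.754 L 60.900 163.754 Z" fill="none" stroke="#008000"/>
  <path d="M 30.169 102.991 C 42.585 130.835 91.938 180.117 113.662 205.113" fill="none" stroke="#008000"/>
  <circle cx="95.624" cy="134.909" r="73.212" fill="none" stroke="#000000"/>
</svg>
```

Since the viewBox matches the mm dimensions, user units are millimetres directly. The only transform is the Y-flip y_m = 225.047 − y_svg.

Shape 1 is a closed polygon drawn with `<path>`. Its stroke #ff8800 means score at S397, F1839. After flipping Y the toolpath is (74.094,47.558) → (140.249,26.625) → (132.047,100.501) → (27.132,100.156) → (74.094,47.558), returning to the start.

Shape 2 is a rectangle drawn with `<path>`. Its stroke #008000 means engrave at S276, F3371. After flipping Y the toolpath is (60.900,129.063) → (137.040,129.063) → (137.040,61.293) → (60.900,61.293) → (60.900,129.063), returning to the start.

Shape 3 is a cubic bezier drawn with `<path>`. Its stroke #008000 means engrave at S276, F3371. After flipping Y the toolpath is (30.169,122.056) → (45.398,97.868) → (68.425,69.927) → (93.197,42.520) → (113.662,19.934).

Shape 4 is a circle drawn with `<circle>`. Its stroke #000000 means cut at S858, F582. After flipping Y the toolpath is (168.836,90.138) → (147.393,141.907) → (95.624,163.350) → (43.855,141.907) → (22.412,90.138) → (43.855,38.369) → (95.624,16.926) → (147.393,38.369) → (168.836,90.138), returning to the start.

G21
G90
G0 X74.094 Y47.558
M3 S397
G01 X140.249 Y26.625 F1839
G01 X132.047 Y100.501
G01 X27.132 Y100.156
G01 X74.094 Y47.558
M5
G0 X60.900 Y129.063
M3 S276
G01 X137.040 Y129.063 F3371
G01 X137.040 Y61.293
G01 X60.900 Y61.293
G01 X60.900 Y129.063
M5
G0 X30.169 Y122.056
M3 S276
G01 X45.398 Y97.868 F3371
G01 X68.425 Y69.927
G01 X93.197 Y42.520
G01 X113.662 Y19.934
M5
G0 X168.836 Y90.138
M3 S858
G01 X147.393 Y141.907 F582
G01 X95.624 Y163.350
G01 X43.855 Y141.907
G01 X22.412 Y90.138
G01 X43.855 Y38.369
G01 X95.624 Y16.926
G01 X147.393 Y38.369
G01 X168.836 Y90.138
M5
G0 X0.000 Y0.000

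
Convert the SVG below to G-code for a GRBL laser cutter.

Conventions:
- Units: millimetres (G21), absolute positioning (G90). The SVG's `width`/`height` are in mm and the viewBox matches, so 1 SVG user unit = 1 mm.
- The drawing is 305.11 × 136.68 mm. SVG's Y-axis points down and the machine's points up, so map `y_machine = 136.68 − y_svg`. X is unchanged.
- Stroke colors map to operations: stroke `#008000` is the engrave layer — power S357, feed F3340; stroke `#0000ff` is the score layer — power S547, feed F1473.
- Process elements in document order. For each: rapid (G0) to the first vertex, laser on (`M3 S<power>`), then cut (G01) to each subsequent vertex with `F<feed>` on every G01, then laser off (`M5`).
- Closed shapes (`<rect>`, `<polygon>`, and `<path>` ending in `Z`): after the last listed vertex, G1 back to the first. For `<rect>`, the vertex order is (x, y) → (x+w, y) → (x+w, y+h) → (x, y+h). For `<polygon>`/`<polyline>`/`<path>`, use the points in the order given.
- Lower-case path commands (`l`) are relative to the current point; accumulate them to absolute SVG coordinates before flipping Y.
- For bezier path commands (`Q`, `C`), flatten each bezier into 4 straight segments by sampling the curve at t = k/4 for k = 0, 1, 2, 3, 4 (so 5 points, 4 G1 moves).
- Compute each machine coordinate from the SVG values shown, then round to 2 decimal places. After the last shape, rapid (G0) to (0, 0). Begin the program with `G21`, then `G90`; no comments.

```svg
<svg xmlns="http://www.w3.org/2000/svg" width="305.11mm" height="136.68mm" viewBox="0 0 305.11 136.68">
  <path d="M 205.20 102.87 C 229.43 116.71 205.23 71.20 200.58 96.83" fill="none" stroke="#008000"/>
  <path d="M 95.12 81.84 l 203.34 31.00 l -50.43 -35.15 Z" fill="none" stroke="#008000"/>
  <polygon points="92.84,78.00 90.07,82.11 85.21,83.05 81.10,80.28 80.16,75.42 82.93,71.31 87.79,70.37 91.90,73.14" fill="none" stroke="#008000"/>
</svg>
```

G21
G90
G0 X205.20 Y33.81
M3 S357
G01 X215.35 Y32.52 F3340
G01 X213.72 Y41.25 F3340
G01 X206.67 Y47.77 F3340
G01 X200.58 Y39.85 F3340
M5
G0 X95.12 Y54.84
M3 S357
G01 X298.46 Y23.84 F3340
G01 X248.03 Y58.99 F3340
G01 X95.12 Y54.84 F3340
M5
G0 X92.84 Y58.68
M3 S357
G01 X90.07 Y54.57 F3340
G01 X85.21 Y53.63 F3340
G01 X81.10 Y56.40 F3340
G01 X80.16 Y61.26 F3340
G01 X82.93 Y65.37 F3340
G01 X87.79 Y66.31 F3340
G01 X91.90 Y63.54 F3340
G01 X92.84 Y58.68 F3340
M5
G0 X0.00 Y0.00

Since the viewBox matches the mm dimensions, user units are millimetres directly. The only transform is the Y-flip y_m = 136.68 − y_svg.

Shape 1 is a cubic bezier drawn with `<path>`. Its stroke #008000 means engrave at S357, F3340. After flipping Y the toolpath is (205.20,33.81) → (215.35,32.52) → (213.72,41.25) → (206.67,47.77) → (200.58,39.85).

Shape 2 is a closed polygon drawn with `<path>`. Its stroke #008000 means engrave at S357, F3340. After flipping Y the toolpath is (95.12,54.84) → (298.46,23.84) → (248.03,58.99) → (95.12,54.84), returning to the start.

Shape 3 is a regular polygon drawn with `<polygon>`. Its stroke #008000 means engrave at S357, F3340. After flipping Y the toolpath is (92.84,58.68) → (90.07,54.57) → (85.21,53.63) → (81.10,56.40) → (80.16,61.26) → (82.93,65.37) → (87.79,66.31) → (91.90,63.54) → (92.84,58.68), returning to the start.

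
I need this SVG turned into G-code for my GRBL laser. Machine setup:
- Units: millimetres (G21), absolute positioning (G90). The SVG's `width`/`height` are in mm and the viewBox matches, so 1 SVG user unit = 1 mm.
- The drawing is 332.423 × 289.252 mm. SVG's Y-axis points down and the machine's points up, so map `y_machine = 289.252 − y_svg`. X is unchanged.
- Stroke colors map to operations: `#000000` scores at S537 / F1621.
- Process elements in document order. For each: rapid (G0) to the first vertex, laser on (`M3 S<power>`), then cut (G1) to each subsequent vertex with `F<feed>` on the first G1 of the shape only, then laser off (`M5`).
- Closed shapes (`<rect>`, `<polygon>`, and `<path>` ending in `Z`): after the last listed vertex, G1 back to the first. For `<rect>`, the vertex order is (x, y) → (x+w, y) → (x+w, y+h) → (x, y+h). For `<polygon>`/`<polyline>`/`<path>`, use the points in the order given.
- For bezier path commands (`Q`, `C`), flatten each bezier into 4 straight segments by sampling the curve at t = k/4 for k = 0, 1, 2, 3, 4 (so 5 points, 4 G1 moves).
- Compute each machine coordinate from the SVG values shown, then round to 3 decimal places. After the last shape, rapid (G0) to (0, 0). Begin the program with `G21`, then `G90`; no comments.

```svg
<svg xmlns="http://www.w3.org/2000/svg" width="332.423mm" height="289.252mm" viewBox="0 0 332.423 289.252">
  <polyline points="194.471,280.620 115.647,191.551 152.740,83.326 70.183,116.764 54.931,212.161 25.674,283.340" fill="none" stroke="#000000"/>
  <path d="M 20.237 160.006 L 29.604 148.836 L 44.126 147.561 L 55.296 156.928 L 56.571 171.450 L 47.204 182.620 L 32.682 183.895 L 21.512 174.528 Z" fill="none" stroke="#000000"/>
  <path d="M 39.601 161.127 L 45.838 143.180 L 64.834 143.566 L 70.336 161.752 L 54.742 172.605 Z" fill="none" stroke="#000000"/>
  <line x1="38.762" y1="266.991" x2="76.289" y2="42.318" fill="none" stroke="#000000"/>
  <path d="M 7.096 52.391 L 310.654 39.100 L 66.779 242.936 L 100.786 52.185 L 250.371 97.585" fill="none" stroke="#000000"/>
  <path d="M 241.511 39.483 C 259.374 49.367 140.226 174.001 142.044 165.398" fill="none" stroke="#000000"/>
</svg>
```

G21
G90
G0 X194.471 Y8.632
M3 S537
G1 X115.647 Y97.701 F1621
G1 X152.740 Y205.926
G1 X70.183 Y172.488
G1 X54.931 Y77.091
G1 X25.674 Y5.912
M5
G0 X20.237 Y129.246
M3 S537
G1 X29.604 Y140.416 F1621
G1 X44.126 Y141.691
G1 X55.296 Y132.324
G1 X56.571 Y117.802
G1 X47.204 Y106.632
G1 X32.682 Y105.357
G1 X21.512 Y114.724
G1 X20.237 Y129.246
M5
G0 X39.601 Y128.125
M3 S537
G1 X45.838 Y146.072 F1621
G1 X64.834 Y145.686
G1 X70.336 Y127.500
G1 X54.742 Y116.647
G1 X39.601 Y128.125
M5
G0 X38.762 Y22.261
M3 S537
G1 X76.289 Y246.934 F1621
M5
G0 X7.096 Y236.861
M3 S537
G1 X310.654 Y250.152 F1621
G1 X66.779 Y46.316
G1 X100.786 Y237.067
G1 X250.371 Y191.667
M5
G0 X241.511 Y249.769
M3 S537
G1 X233.250 Y224.715 F1621
G1 X197.794 Y179.879
G1 X159.331 Y138.509
G1 X142.044 Y123.854
M5
G0 X0.000 Y0.000

1 u = 1 mm; y_m = 289.252 − y.

[1] `<polyline>` open polyline, #000000→score S537 F1621: (194.471,8.632) → (115.647,97.701) → (152.740,205.926) → (70.183,172.488) → (54.931,77.091) → (25.674,5.912)

[2] `<path>` regular polygon, #000000→score S537 F1621: (20.237,129.246) → (29.604,140.416) → (44.126,141.691) → (55.296,132.324) → (56.571,117.802) → (47.204,106.632) → (32.682,105.357) → (21.512,114.724) → (20.237,129.246) (closed)

[3] `<path>` regular polygon, #000000→score S537 F1621: (39.601,128.125) → (45.838,146.072) → (64.834,145.686) → (70.336,127.500) → (54.742,116.647) → (39.601,128.125) (closed)

[4] `<line>` line segment, #000000→score S537 F1621: (38.762,22.261) → (76.289,246.934)

[5] `<path>` open polyline, #000000→score S537 F1621: (7.096,236.861) → (310.654,250.152) → (66.779,46.316) → (100.786,237.067) → (250.371,191.667)

[6] `<path>` cubic bezier, #000000→score S537 F1621: (241.511,249.769) → (233.250,224.715) → (197.794,179.879) → (159.331,138.509) → (142.044,123.854)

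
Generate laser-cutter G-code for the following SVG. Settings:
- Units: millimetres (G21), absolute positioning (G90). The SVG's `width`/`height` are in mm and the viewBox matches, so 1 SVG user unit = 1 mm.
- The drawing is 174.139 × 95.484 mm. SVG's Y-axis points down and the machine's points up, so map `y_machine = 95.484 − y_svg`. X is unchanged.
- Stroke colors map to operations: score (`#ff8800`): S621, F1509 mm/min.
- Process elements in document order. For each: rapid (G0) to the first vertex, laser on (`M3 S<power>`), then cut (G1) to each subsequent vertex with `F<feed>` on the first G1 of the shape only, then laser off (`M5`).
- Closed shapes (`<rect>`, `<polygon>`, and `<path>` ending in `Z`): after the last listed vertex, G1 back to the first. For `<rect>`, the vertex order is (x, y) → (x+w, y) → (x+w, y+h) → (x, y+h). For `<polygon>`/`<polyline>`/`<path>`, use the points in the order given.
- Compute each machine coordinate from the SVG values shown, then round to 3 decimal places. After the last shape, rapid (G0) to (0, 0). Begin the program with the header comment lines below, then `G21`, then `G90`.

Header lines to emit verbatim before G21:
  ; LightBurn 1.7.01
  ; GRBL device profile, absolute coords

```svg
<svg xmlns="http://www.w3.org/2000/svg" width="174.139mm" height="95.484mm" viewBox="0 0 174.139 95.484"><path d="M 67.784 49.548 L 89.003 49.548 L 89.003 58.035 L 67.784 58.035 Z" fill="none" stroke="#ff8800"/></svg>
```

viewBox `0 0 174.139 95.484` with mm width/height → 1 unit = 1 mm. Flip: y_m = 95.484 − y_svg.

**Shape 1** — `<path>` rectangle, stroke `#ff8800` → score (S621, F1509). Machine vertices: (67.784,45.936) → (89.003,45.936) → (89.003,37.449) → (67.784,37.449) → (67.784,45.936). Closed: final G1 returns to the first vertex.

; LightBurn 1.7.01
; GRBL device profile, absolute coords
G21
G90
G0 X67.784 Y45.936
M3 S621
G1 X89.003 Y45.936 F1509
G1 X89.003 Y37.449
G1 X67.784 Y37.449
G1 X67.784 Y45.936
M5
G0 X0.000 Y0.000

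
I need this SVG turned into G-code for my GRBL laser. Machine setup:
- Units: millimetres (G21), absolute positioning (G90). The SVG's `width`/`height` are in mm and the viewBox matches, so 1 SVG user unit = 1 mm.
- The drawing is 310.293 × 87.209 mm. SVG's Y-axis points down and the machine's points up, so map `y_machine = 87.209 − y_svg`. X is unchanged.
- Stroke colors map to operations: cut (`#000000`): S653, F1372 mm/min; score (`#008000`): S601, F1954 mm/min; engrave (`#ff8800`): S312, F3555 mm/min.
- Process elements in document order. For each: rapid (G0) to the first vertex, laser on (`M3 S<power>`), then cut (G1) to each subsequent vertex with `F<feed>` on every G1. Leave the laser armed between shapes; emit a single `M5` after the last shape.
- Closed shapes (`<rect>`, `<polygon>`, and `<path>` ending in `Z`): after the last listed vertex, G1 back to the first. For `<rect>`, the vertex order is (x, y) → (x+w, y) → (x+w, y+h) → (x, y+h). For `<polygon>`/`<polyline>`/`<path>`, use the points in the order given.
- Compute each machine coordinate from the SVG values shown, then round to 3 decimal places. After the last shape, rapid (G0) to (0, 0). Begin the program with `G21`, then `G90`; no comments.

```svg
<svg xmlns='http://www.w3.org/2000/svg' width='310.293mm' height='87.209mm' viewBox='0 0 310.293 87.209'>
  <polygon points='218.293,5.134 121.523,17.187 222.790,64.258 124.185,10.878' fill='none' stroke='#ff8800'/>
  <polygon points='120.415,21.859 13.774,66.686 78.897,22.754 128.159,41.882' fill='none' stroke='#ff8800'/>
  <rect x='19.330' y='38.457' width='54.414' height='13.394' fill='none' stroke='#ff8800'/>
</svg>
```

Since the viewBox matches the mm dimensions, user units are millimetres directly. The only transform is the Y-flip y_m = 87.209 − y_svg.

Shape 1 is a closed polygon drawn with `<polygon>`. Its stroke #ff8800 means engrave at S312, F3555. After flipping Y the toolpath is (218.293,82.075) → (121.523,70.022) → (222.790,22.951) → (124.185,76.331) → (218.293,82.075), returning to the start.

Shape 2 is a closed polygon drawn with `<polygon>`. Its stroke #ff8800 means engrave at S312, F3555. After flipping Y the toolpath is (120.415,65.350) → (13.774,20.523) → (78.897,64.455) → (128.159,45.327) → (120.415,65.350), returning to the start.

Shape 3 is a rectangle drawn with `<rect>`. Its stroke #ff8800 means engrave at S312, F3555. After flipping Y the toolpath is (19.330,48.752) → (73.744,48.752) → (73.744,35.358) → (19.330,35.358) → (19.330,48.752), returning to the start.

G21
G90
G0 X218.293 Y82.075
M3 S312
G1 X121.523 Y70.022 F3555
G1 X222.790 Y22.951 F3555
G1 X124.185 Y76.331 F3555
G1 X218.293 Y82.075 F3555
G0 X120.415 Y65.350
M3 S312
G1 X13.774 Y20.523 F3555
G1 X78.897 Y64.455 F3555
G1 X128.159 Y45.327 F3555
G1 X120.415 Y65.350 F3555
G0 X19.330 Y48.752
M3 S312
G1 X73.744 Y48.752 F3555
G1 X73.744 Y35.358 F3555
G1 X19.330 Y35.358 F3555
G1 X19.330 Y48.752 F3555
M5
G0 X0.000 Y0.000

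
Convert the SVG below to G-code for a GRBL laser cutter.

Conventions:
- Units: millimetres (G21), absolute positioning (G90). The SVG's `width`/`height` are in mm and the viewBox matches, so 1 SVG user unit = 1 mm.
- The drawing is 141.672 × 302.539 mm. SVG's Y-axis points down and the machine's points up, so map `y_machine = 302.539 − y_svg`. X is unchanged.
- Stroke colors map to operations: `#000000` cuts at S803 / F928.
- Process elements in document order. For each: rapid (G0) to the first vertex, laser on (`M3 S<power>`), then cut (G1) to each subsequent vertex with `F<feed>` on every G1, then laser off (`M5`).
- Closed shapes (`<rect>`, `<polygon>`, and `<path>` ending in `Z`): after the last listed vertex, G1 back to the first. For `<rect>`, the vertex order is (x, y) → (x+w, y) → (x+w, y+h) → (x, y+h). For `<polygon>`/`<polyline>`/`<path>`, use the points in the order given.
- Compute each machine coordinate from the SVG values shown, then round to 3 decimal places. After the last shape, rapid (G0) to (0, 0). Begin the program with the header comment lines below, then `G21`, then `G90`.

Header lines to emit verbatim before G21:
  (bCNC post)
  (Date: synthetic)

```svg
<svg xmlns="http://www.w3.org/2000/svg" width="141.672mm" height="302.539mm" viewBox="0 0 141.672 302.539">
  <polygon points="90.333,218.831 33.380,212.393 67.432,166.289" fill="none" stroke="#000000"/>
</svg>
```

1 u = 1 mm; y_m = 302.539 − y.

[1] `<polygon>` regular polygon, #000000→cut S803 F928: (90.333,83.708) → (33.380,90.146) → (67.432,136.250) → (90.333,83.708) (closed)

(bCNC post)
(Date: synthetic)
G21
G90
G0 X90.333 Y83.708
M3 S803
G1 X33.380 Y90.146 F928
G1 X67.432 Y136.250 F928
G1 X90.333 Y83.708 F928
M5
G0 X0.000 Y0.000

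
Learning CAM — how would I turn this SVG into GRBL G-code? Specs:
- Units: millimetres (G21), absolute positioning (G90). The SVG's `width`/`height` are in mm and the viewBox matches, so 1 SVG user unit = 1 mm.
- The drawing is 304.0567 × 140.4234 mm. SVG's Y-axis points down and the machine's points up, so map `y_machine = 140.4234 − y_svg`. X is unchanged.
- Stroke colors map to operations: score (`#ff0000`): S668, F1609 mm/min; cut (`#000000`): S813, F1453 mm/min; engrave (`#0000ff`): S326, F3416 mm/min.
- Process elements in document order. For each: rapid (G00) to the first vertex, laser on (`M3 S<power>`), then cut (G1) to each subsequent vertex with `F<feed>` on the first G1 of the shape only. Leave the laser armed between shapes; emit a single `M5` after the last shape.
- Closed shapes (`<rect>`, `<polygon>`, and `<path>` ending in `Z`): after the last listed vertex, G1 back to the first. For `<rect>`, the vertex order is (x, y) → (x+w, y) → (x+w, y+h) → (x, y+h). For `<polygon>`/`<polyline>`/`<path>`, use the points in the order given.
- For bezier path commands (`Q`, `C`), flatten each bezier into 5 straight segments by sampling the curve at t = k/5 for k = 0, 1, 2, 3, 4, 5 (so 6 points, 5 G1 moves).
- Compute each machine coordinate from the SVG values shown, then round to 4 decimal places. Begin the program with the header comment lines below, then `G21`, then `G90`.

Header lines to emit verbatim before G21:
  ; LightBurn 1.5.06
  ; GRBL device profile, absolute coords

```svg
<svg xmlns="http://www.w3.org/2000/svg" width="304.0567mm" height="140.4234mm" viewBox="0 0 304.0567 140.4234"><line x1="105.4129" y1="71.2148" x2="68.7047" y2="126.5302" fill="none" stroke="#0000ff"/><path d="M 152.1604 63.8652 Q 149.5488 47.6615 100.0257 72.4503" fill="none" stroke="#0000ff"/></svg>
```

Since the viewBox matches the mm dimensions, user units are millimetres directly. The only transform is the Y-flip y_m = 140.4234 − y_svg.

Shape 1 is a line segment drawn with `<line>`. Its stroke #0000ff means engrave at S326, F3416. After flipping Y the toolpath is (105.4129,69.2086) → (68.7047,13.8932).

Shape 2 is a quadratic bezier drawn with `<path>`. Its stroke #0000ff means engrave at S326, F3416. After flipping Y the toolpath is (152.1604,76.5582) → (149.2393,81.4000) → (142.5653,82.9624) → (132.1383,81.2453) → (117.9585,76.2489) → (100.0257,67.9731).

; LightBurn 1.5.06
; GRBL device profile, absolute coords
G21
G90
G00 X105.4129 Y69.2086
M3 S326
G1 X68.7047 Y13.8932 F3416
G00 X152.1604 Y76.5582
M3 S326
G1 X149.2393 Y81.4000 F3416
G1 X142.5653 Y82.9624
G1 X132.1383 Y81.2453
G1 X117.9585 Y76.2489
G1 X100.0257 Y67.9731
M5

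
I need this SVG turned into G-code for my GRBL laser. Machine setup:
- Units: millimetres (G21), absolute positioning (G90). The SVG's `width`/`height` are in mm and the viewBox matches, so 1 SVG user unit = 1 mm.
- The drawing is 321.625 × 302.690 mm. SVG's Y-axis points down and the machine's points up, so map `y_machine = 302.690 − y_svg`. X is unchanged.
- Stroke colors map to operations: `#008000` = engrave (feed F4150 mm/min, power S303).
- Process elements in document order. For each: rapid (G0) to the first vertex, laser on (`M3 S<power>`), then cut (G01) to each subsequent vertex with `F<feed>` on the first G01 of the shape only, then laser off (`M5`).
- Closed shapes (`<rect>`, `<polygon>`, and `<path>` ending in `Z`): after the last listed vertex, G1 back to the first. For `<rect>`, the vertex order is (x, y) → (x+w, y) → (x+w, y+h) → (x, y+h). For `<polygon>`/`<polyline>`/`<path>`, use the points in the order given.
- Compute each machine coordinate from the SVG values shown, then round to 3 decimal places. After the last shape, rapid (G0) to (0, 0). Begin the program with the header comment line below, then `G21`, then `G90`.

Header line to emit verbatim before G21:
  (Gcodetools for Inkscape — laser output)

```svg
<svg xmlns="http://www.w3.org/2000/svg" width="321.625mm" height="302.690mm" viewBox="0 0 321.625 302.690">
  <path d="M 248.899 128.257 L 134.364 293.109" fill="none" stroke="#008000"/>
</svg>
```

Since the viewBox matches the mm dimensions, user units are millimetres directly. The only transform is the Y-flip y_m = 302.690 − y_svg.

Shape 1 is a line segment drawn with `<path>`. Its stroke #008000 means engrave at S303, F4150. After flipping Y the toolpath is (248.899,174.433) → (134.364,9.581).

(Gcodetools for Inkscape — laser output)
G21
G90
G0 X248.899 Y174.433
M3 S303
G01 X134.364 Y9.581 F4150
M5
G0 X0.000 Y0.000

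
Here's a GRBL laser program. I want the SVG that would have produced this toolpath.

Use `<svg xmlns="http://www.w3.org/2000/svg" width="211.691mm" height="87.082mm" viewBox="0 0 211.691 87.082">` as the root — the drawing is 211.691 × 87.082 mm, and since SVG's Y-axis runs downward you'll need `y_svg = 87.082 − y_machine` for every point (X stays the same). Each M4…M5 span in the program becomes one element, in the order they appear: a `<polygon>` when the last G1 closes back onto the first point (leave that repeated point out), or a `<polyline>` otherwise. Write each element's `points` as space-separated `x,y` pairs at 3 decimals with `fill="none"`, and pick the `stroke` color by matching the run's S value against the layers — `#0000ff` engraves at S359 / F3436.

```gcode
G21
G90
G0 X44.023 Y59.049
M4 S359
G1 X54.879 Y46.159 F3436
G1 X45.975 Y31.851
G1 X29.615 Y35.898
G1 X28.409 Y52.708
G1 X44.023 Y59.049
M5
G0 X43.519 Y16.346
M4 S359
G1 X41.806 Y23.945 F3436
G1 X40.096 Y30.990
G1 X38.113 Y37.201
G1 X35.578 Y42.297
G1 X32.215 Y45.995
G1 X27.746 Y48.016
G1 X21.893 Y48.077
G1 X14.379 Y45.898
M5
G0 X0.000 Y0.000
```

y_svg = 87.082 − y_m. Every run uses S359, so all elements get stroke `#0000ff` (engrave).

[1] closed run; points: 44.023,28.033 54.879,40.923 45.975,55.231 29.615,51.184 28.409,34.374

[2] open run; points: 43.519,70.736 41.806,63.137 40.096,56.092 38.113,49.881 35.578,44.785 32.215,41.087 27.746,39.066 21.893,39.005 14.379,41.184

<svg xmlns="http://www.w3.org/2000/svg" width="211.691mm" height="87.082mm" viewBox="0 0 211.691 87.082">
  <polygon points="44.023,28.033 54.879,40.923 45.975,55.231 29.615,51.184 28.409,34.374" fill="none" stroke="#0000ff"/>
  <polyline points="43.519,70.736 41.806,63.137 40.096,56.092 38.113,49.881 35.578,44.785 32.215,41.087 27.746,39.066 21.893,39.005 14.379,41.184" fill="none" stroke="#0000ff"/>
</svg>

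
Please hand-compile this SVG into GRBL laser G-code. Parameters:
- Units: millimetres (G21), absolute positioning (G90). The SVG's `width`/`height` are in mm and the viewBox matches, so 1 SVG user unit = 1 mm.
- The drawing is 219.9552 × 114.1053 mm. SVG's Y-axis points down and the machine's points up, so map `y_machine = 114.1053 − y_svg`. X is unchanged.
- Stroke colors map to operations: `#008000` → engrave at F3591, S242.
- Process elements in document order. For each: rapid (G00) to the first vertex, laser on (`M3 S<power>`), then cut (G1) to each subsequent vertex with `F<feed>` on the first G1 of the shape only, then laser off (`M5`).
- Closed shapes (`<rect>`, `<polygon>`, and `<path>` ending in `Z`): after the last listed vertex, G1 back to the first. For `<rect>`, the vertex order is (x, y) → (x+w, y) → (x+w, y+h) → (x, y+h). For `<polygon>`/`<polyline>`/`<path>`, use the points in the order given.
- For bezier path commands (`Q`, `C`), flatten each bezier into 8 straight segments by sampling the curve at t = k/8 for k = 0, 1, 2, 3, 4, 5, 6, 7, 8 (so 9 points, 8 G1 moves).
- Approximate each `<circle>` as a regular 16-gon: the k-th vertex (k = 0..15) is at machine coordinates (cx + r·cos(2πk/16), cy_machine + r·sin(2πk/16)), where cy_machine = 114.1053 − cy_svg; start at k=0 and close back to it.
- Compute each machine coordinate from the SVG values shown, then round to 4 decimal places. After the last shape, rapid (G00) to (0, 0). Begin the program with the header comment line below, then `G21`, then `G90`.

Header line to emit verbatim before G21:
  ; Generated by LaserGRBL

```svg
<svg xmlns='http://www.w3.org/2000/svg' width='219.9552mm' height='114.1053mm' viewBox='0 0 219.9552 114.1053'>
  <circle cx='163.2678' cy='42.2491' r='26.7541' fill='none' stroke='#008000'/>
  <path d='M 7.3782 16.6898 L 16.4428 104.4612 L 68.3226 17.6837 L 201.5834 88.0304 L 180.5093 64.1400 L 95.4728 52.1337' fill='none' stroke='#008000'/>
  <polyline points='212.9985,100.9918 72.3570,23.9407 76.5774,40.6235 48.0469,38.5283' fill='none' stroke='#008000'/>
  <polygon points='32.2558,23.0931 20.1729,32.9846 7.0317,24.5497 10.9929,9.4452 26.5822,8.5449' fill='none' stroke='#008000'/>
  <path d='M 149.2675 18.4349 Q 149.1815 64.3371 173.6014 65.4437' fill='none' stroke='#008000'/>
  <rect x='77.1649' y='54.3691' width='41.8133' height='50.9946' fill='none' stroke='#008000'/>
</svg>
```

1 u = 1 mm; y_m = 114.1053 − y.

[1] `<circle>` circle, #008000→engrave S242 F3591: (190.0219,71.8562) → (187.9854,82.0946) → (182.1858,90.7742) → (173.5062,96.5738) → (163.2678,98.6103) → (153.0294,96.5738) → (144.3498,90.7742) → (138.5502,82.0946) → (136.5137,71.8562) → (138.5502,61.6178) → (144.3498,52.9382) → (153.0294,47.1386) → (163.2678,45.1021) → (173.5062,47.1386) → (182.1858,52.9382) → (187.9854,61.6178) → (190.0219,71.8562) (closed)

[2] `<path>` open polyline, #008000→engrave S242 F3591: (7.3782,97.4155) → (16.4428,9.6441) → (68.3226,96.4216) → (201.5834,26.0749) → (180.5093,49.9653) → (95.4728,61.9716)

[3] `<polyline>` open polyline, #008000→engrave S242 F3591: (212.9985,13.1135) → (72.3570,90.1646) → (76.5774,73.4818) → (48.0469,75.5770)

[4] `<polygon>` regular polygon, #008000→engrave S242 F3591: (32.2558,91.0122) → (20.1729,81.1207) → (7.0317,89.5556) → (10.9929,104.6601) → (26.5822,105.5604) → (32.2558,91.0122) (closed)

[5] `<path>` quadratic bezier, #008000→engrave S242 F3591: (149.2675,95.6704) → (149.6289,84.8948) → (150.7561,75.5190) → (152.6491,67.5431) → (155.3080,60.9671) → (158.7326,55.7909) → (162.9231,52.0146) → (167.8793,49.6382) → (173.6014,48.6616)

[6] `<rect>` rectangle, #008000→engrave S242 F3591: (77.1649,59.7362) → (118.9782,59.7362) → (118.9782,8.7416) → (77.1649,8.7416) → (77.1649,59.7362) (closed)

; Generated by LaserGRBL
G21
G90
G00 X190.0219 Y71.8562
M3 S242
G1 X187.9854 Y82.0946 F3591
G1 X182.1858 Y90.7742
G1 X173.5062 Y96.5738
G1 X163.2678 Y98.6103
G1 X153.0294 Y96.5738
G1 X144.3498 Y90.7742
G1 X138.5502 Y82.0946
G1 X136.5137 Y71.8562
G1 X138.5502 Y61.6178
G1 X144.3498 Y52.9382
G1 X153.0294 Y47.1386
G1 X163.2678 Y45.1021
G1 X173.5062 Y47.1386
G1 X182.1858 Y52.9382
G1 X187.9854 Y61.6178
G1 X190.0219 Y71.8562
M5
G00 X7.3782 Y97.4155
M3 S242
G1 X16.4428 Y9.6441 F3591
G1 X68.3226 Y96.4216
G1 X201.5834 Y26.0749
G1 X180.5093 Y49.9653
G1 X95.4728 Y61.9716
M5
G00 X212.9985 Y13.1135
M3 S242
G1 X72.3570 Y90.1646 F3591
G1 X76.5774 Y73.4818
G1 X48.0469 Y75.5770
M5
G00 X32.2558 Y91.0122
M3 S242
G1 X20.1729 Y81.1207 F3591
G1 X7.0317 Y89.5556
G1 X10.9929 Y104.6601
G1 X26.5822 Y105.5604
G1 X32.2558 Y91.0122
M5
G00 X149.2675 Y95.6704
M3 S242
G1 X149.6289 Y84.8948 F3591
G1 X150.7561 Y75.5190
G1 X152.6491 Y67.5431
G1 X155.3080 Y60.9671
G1 X158.7326 Y55.7909
G1 X162.9231 Y52.0146
G1 X167.8793 Y49.6382
G1 X173.6014 Y48.6616
M5
G00 X77.1649 Y59.7362
M3 S242
G1 X118.9782 Y59.7362 F3591
G1 X118.9782 Y8.7416
G1 X77.1649 Y8.7416
G1 X77.1649 Y59.7362
M5
G00 X0.0000 Y0.0000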